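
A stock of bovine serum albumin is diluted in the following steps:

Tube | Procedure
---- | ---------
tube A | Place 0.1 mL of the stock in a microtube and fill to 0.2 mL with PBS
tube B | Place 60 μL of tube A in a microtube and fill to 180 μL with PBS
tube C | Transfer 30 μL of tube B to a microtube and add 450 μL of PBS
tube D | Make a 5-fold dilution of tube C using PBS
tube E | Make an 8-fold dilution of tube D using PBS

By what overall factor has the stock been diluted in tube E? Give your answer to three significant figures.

3.84 × 10^3

Step 1: 0.1 mL brought to 0.2 mL → factor 0.2/0.1 = 2
Step 2: 60 μL brought to 180 μL → factor 180/60 = 3
Step 3: 30 μL + 450 μL = 480 μL total → factor 480/30 = 16
Step 4: 5-fold → factor 5
Step 5: 8-fold → factor 8
Overall dilution factor = 2 × 3 × 16 × 5 × 8 = 3840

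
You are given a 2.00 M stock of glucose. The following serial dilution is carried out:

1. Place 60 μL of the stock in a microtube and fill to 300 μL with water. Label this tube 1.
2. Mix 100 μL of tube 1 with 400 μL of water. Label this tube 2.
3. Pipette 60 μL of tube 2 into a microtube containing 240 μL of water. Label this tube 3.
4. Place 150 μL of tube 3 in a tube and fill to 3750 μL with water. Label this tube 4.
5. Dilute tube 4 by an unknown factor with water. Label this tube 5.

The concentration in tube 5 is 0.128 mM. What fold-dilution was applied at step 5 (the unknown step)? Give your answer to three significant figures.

5.00-fold

Step 1: 60 μL brought to 300 μL → factor 300/60 = 5
Step 2: 100 μL + 400 μL = 500 μL total → factor 500/100 = 5
Step 3: 60 μL + 240 μL = 300 μL total → factor 300/60 = 5
Step 4: 150 μL brought to 3750 μL → factor 3750/150 = 25
Step 5: unknown factor x
Product of known-step factors = 3125
Overall factor = 2.00 M / (0.128 mM) = 15625
x = 15625 / 3125 = 5.00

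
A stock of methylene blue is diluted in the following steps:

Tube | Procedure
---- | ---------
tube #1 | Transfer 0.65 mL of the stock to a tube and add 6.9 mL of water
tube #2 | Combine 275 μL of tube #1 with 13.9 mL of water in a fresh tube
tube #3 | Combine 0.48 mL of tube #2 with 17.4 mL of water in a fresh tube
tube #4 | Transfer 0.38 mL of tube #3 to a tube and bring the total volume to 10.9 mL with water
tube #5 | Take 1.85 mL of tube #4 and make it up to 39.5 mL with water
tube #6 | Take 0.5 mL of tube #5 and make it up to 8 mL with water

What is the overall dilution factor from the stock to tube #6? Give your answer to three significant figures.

Step 1: 0.65 mL + 6.9 mL = 7.55 mL total → factor 7.55/0.65 = 11.615
Step 2: 275 μL + 13.9 mL = 14175 μL total → factor 14175/275 = 51.545
Step 3: 0.48 mL + 17.4 mL = 17.88 mL total → factor 17.88/0.48 = 37.25
Step 4: 0.38 mL brought to 10.9 mL → factor 10.9/0.38 = 28.684
Step 5: 1.85 mL brought to 39.5 mL → factor 39.5/1.85 = 21.351
Step 6: 0.5 mL brought to 8 mL → factor 8/0.5 = 16
Overall dilution factor = 11.615 × 51.545 × 37.25 × 28.684 × 21.351 × 16 = 2.1854 × 10^8

2.19 × 10^8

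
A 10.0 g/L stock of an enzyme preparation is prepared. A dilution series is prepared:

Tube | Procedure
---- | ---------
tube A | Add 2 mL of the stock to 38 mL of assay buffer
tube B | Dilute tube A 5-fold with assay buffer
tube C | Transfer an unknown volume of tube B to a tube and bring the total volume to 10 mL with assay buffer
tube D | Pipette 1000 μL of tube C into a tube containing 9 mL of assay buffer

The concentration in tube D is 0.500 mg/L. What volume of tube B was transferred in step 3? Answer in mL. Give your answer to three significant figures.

0.500 mL

Step 1: 2 mL + 38 mL = 40 mL total → factor 40/2 = 20
Step 2: 5-fold → factor 5
Step 3: v brought to 10 mL → factor = 10 mL/v
Step 4: 1000 μL + 9 mL = 10000 μL total → factor 10000/1000 = 10
Product of known-step factors = 1000
Overall factor = 10.0 g/L / (0.500 mg/L) = 20000
Step-3 factor = 20000 / 1000 = 20
v = 10 mL / 20 = 0.500 mL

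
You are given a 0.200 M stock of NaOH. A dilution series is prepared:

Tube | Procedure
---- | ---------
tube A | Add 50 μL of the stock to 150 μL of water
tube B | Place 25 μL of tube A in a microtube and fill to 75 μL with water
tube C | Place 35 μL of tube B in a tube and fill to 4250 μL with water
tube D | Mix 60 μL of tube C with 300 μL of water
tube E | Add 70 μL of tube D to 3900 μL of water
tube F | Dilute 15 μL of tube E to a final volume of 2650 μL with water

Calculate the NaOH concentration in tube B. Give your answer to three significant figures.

0.0167 M

Step 1: 50 μL + 150 μL = 200 μL total → factor 200/50 = 4
Step 2: 25 μL brought to 75 μL → factor 75/25 = 3
Dilution factor through tube B = 4 × 3 = 12
[tube B] = 0.200 M / 12 = 0.0167 M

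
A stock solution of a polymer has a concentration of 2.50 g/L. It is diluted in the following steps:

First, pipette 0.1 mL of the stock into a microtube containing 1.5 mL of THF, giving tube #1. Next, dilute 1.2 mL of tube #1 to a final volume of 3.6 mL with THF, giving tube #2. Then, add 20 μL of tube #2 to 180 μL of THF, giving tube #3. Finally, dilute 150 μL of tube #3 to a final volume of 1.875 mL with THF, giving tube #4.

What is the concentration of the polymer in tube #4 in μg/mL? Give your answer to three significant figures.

Step 1: 0.1 mL + 1.5 mL = 1.6 mL total → factor 1.6/0.1 = 16
Step 2: 1.2 mL brought to 3.6 mL → factor 3.6/1.2 = 3
Step 3: 20 μL + 180 μL = 200 μL total → factor 200/20 = 10
Step 4: 150 μL brought to 1.875 mL → factor 1875/150 = 12.5
Overall dilution factor = 16 × 3 × 10 × 12.5 = 6000
Final = 2.50 g/L / 6000 = 0.0004167 g/L = 0.417 μg/mL

0.417 μg/mL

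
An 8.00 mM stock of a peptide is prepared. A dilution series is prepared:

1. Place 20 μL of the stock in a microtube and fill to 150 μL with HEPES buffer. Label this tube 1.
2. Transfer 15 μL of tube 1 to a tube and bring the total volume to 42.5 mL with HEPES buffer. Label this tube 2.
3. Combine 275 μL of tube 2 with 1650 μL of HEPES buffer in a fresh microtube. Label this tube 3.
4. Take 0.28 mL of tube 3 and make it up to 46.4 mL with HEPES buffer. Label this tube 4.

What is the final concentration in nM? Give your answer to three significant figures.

Step 1: 20 μL brought to 150 μL → factor 150/20 = 7.5
Step 2: 15 μL brought to 42.5 mL → factor 42500/15 = 2833.3
Step 3: 275 μL + 1650 μL = 1925 μL total → factor 1925/275 = 7
Step 4: 0.28 mL brought to 46.4 mL → factor 46.4/0.28 = 165.71
Overall dilution factor = 7.5 × 2833.3 × 7 × 165.71 = 2.465 × 10^7
Final = 8.00 mM / 2.465 × 10^7 = 3.245 × 10^-7 mM = 0.325 nM

0.325 nM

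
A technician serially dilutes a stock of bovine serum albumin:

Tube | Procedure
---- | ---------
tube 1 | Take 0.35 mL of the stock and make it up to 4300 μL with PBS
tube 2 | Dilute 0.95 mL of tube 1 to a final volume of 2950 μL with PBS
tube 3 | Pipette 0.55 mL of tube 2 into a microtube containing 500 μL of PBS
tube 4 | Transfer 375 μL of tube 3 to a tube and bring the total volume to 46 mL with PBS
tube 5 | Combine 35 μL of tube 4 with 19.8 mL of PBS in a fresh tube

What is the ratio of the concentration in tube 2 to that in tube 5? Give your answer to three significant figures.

1.33 × 10^5

Step 1: 0.35 mL brought to 4300 μL → factor 4.3/0.35 = 12.286
Step 2: 0.95 mL brought to 2950 μL → factor 2.95/0.95 = 3.1053
Step 3: 0.55 mL + 500 μL = 1.05 mL total → factor 1.05/0.55 = 1.9091
Step 4: 375 μL brought to 46 mL → factor 46000/375 = 122.67
Step 5: 35 μL + 19.8 mL = 19835 μL total → factor 19835/35 = 566.71
Dilution factor to tube 2 = 38.15; to tube 5 = 5.0631 × 10^6
[tube 2]/[tube 5] = (factor to tube 5)/(factor to tube 2) = 5.0631 × 10^6/38.15 = 1.33 × 10^5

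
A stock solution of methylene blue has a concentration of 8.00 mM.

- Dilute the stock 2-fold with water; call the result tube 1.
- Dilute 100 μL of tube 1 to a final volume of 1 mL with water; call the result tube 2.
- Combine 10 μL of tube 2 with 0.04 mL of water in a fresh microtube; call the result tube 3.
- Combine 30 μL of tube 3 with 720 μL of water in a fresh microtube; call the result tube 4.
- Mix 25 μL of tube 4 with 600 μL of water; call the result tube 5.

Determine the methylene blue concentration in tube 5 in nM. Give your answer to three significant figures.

128 nM

Step 1: 2-fold → factor 2
Step 2: 100 μL brought to 1 mL → factor 1000/100 = 10
Step 3: 10 μL + 0.04 mL = 50 μL total → factor 50/10 = 5
Step 4: 30 μL + 720 μL = 750 μL total → factor 750/30 = 25
Step 5: 25 μL + 600 μL = 625 μL total → factor 625/25 = 25
Overall dilution factor = 2 × 10 × 5 × 25 × 25 = 62500
Final = 8.00 mM / 62500 = 0.0001280 mM = 128 nM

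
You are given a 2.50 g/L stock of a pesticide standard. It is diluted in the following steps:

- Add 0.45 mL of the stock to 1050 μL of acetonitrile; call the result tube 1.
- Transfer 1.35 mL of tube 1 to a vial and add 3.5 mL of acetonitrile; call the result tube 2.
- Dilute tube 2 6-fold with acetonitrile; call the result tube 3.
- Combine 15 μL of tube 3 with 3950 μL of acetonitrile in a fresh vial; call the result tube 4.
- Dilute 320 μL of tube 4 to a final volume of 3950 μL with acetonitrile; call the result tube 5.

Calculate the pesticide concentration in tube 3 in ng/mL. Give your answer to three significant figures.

3.48 × 10^4 ng/mL

Step 1: 0.45 mL + 1050 μL = 1.5 mL total → factor 1.5/0.45 = 3.3333
Step 2: 1.35 mL + 3.5 mL = 4.85 mL total → factor 4.85/1.35 = 3.5926
Step 3: 6-fold → factor 6
Dilution factor through tube 3 = 3.3333 × 3.5926 × 6 = 71.852
[tube 3] = 2.50 g/L / 71.852 = 0.03479 g/L = 3.48 × 10^4 ng/mL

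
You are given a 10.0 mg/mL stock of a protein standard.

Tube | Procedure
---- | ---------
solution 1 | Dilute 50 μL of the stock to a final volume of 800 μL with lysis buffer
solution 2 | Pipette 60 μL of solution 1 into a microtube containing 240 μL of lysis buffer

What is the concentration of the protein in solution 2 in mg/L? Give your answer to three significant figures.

125 mg/L

Step 1: 50 μL brought to 800 μL → factor 800/50 = 16
Step 2: 60 μL + 240 μL = 300 μL total → factor 300/60 = 5
Overall dilution factor = 16 × 5 = 80
Final = 10.0 mg/mL / 80 = 0.1250 mg/mL = 125 mg/L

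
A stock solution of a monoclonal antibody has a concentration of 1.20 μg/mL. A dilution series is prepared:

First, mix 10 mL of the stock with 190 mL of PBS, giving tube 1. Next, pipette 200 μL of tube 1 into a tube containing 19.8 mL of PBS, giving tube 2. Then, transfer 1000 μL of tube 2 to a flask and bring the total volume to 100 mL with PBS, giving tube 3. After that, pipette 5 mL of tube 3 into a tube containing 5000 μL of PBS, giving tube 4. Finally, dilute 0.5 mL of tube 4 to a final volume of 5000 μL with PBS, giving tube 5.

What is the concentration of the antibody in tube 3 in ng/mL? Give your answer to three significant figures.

0.00600 ng/mL

Step 1: 10 mL + 190 mL = 200 mL total → factor 200/10 = 20
Step 2: 200 μL + 19.8 mL = 20000 μL total → factor 20000/200 = 100
Step 3: 1000 μL brought to 100 mL → factor 1 × 10^5/1000 = 100
Dilution factor through tube 3 = 20 × 100 × 100 = 2 × 10^5
[tube 3] = 1.20 μg/mL / 2 × 10^5 = 6.000 × 10^-6 μg/mL = 0.00600 ng/mL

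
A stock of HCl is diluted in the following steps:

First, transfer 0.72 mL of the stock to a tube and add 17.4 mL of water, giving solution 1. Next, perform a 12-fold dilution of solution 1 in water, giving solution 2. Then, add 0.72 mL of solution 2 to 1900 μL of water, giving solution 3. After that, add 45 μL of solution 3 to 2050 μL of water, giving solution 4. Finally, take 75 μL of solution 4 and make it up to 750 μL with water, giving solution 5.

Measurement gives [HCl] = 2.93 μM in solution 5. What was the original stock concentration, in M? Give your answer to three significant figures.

1.50 M

Step 1: 0.72 mL + 17.4 mL = 18.12 mL total → factor 18.12/0.72 = 25.167
Step 2: 12-fold → factor 12
Step 3: 0.72 mL + 1900 μL = 2.62 mL total → factor 2.62/0.72 = 3.6389
Step 4: 45 μL + 2050 μL = 2095 μL total → factor 2095/45 = 46.556
Step 5: 75 μL brought to 750 μL → factor 750/75 = 10
Overall dilution factor = 25.167 × 12 × 3.6389 × 46.556 × 10 = 5.1162 × 10^5
Stock = 2.93 μM × 5.1162 × 10^5 = 1.499 × 10^6 μM = 1.50 M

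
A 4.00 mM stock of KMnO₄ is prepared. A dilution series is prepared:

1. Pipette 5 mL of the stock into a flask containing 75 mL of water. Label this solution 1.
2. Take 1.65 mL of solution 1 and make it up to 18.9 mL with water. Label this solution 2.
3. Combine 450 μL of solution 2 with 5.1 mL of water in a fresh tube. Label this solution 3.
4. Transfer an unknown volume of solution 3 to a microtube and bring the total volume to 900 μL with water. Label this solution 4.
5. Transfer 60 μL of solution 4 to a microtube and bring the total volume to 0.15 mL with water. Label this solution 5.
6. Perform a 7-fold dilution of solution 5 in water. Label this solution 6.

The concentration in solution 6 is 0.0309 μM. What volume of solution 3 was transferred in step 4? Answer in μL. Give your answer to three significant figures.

Step 1: 5 mL + 75 mL = 80 mL total → factor 80/5 = 16
Step 2: 1.65 mL brought to 18.9 mL → factor 18.9/1.65 = 11.455
Step 3: 450 μL + 5.1 mL = 5550 μL total → factor 5550/450 = 12.333
Step 4: v brought to 900 μL → factor = 900 μL/v
Step 5: 60 μL brought to 0.15 mL → factor 150/60 = 2.5
Step 6: 7-fold → factor 7
Product of known-step factors = 39556
Overall factor = 4.00 mM / (0.0309 μM) = 1.2945 × 10^5
Step-4 factor = 1.2945 × 10^5 / 39556 = 3.2725
v = 900 μL / 3.2725 = 275 μL

275 μL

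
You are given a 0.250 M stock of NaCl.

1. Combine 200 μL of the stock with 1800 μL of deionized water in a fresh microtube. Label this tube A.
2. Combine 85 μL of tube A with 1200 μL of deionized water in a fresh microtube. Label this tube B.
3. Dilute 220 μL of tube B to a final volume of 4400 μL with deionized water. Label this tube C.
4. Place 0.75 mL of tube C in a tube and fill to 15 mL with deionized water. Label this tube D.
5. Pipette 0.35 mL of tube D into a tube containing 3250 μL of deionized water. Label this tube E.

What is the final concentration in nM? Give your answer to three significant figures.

402 nM

Step 1: 200 μL + 1800 μL = 2000 μL total → factor 2000/200 = 10
Step 2: 85 μL + 1200 μL = 1285 μL total → factor 1285/85 = 15.118
Step 3: 220 μL brought to 4400 μL → factor 4400/220 = 20
Step 4: 0.75 mL brought to 15 mL → factor 15/0.75 = 20
Step 5: 0.35 mL + 3250 μL = 3.6 mL total → factor 3.6/0.35 = 10.286
Overall dilution factor = 10 × 15.118 × 20 × 20 × 10.286 = 6.2198 × 10^5
Final = 0.250 M / 6.2198 × 10^5 = 4.019 × 10^-7 M = 402 nM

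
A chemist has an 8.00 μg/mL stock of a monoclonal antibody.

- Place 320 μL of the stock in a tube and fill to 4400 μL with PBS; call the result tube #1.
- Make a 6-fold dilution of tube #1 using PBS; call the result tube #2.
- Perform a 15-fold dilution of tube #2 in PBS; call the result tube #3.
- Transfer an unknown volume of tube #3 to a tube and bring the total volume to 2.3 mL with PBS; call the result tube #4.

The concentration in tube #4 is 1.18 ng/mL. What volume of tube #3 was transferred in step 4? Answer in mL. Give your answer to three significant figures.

Step 1: 320 μL brought to 4400 μL → factor 4400/320 = 13.75
Step 2: 6-fold → factor 6
Step 3: 15-fold → factor 15
Step 4: v brought to 2.3 mL → factor = 2.3 mL/v
Product of known-step factors = 1237.5
Overall factor = 8.00 μg/mL / (1.18 ng/mL) = 6779.7
Step-4 factor = 6779.7 / 1237.5 = 5.4785
v = 2.3 mL / 5.4785 = 0.420 mL

0.420 mL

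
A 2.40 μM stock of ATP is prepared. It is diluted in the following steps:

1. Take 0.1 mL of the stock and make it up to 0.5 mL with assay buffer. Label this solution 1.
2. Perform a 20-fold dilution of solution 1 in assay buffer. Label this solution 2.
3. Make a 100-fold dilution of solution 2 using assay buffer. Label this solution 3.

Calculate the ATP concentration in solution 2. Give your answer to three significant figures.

Step 1: 0.1 mL brought to 0.5 mL → factor 0.5/0.1 = 5
Step 2: 20-fold → factor 20
Dilution factor through solution 2 = 5 × 20 = 100
[solution 2] = 2.40 μM / 100 = 0.0240 μM

0.0240 μM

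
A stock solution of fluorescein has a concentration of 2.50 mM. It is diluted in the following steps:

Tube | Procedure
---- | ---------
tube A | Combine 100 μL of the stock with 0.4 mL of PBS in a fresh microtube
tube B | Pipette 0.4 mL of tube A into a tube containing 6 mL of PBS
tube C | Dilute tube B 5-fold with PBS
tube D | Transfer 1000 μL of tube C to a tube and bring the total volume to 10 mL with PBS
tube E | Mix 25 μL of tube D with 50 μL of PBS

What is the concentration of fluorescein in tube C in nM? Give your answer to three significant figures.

Step 1: 100 μL + 0.4 mL = 500 μL total → factor 500/100 = 5
Step 2: 0.4 mL + 6 mL = 6.4 mL total → factor 6.4/0.4 = 16
Step 3: 5-fold → factor 5
Dilution factor through tube C = 5 × 16 × 5 = 400
[tube C] = 2.50 mM / 400 = 0.006250 mM = 6.25 × 10^3 nM

6.25 × 10^3 nM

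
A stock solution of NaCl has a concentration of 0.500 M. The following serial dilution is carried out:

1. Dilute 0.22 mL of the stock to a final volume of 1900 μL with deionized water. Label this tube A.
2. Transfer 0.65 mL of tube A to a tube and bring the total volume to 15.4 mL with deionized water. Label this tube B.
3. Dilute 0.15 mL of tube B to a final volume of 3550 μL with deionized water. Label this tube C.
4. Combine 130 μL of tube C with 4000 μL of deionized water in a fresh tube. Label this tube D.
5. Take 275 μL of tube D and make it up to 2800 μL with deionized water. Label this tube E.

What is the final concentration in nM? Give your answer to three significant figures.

Step 1: 0.22 mL brought to 1900 μL → factor 1.9/0.22 = 8.6364
Step 2: 0.65 mL brought to 15.4 mL → factor 15.4/0.65 = 23.692
Step 3: 0.15 mL brought to 3550 μL → factor 3.55/0.15 = 23.667
Step 4: 130 μL + 4000 μL = 4130 μL total → factor 4130/130 = 31.769
Step 5: 275 μL brought to 2800 μL → factor 2800/275 = 10.182
Overall dilution factor = 8.6364 × 23.692 × 23.667 × 31.769 × 10.182 = 1.5664 × 10^6
Final = 0.500 M / 1.5664 × 10^6 = 3.192 × 10^-7 M = 319 nM

319 nM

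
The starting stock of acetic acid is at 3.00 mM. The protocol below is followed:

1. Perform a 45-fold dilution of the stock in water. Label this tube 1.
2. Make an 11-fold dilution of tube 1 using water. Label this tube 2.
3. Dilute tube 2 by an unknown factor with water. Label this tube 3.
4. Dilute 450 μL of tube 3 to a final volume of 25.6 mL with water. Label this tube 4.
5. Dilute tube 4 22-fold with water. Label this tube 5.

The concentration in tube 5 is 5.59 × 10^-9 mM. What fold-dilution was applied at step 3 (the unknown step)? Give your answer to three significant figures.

866-fold

Step 1: 45-fold → factor 45
Step 2: 11-fold → factor 11
Step 3: unknown factor x
Step 4: 450 μL brought to 25.6 mL → factor 25600/450 = 56.889
Step 5: 22-fold → factor 22
Product of known-step factors = 6.1952 × 10^5
Overall factor = 3.00 mM / (5.59 × 10^-9 mM) = 5.3667 × 10^8
x = 5.3667 × 10^8 / 6.1952 × 10^5 = 866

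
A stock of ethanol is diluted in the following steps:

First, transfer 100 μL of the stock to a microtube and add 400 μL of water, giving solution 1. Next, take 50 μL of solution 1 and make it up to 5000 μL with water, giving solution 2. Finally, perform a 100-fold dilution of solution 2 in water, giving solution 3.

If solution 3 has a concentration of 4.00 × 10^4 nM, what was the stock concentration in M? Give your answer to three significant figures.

Step 1: 100 μL + 400 μL = 500 μL total → factor 500/100 = 5
Step 2: 50 μL brought to 5000 μL → factor 5000/50 = 100
Step 3: 100-fold → factor 100
Overall dilution factor = 5 × 100 × 100 = 50000
Stock = 4.00 × 10^4 nM × 50000 = 2.000 × 10^9 nM = 2.00 M

2.00 M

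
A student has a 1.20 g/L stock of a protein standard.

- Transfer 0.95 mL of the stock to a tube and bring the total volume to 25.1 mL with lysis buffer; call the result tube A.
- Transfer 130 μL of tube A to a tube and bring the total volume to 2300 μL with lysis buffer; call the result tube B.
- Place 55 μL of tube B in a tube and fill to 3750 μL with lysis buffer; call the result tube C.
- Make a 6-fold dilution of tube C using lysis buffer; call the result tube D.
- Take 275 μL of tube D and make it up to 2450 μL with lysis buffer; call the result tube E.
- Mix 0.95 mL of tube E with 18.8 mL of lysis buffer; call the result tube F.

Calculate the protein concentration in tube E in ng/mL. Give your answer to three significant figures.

Step 1: 0.95 mL brought to 25.1 mL → factor 25.1/0.95 = 26.421
Step 2: 130 μL brought to 2300 μL → factor 2300/130 = 17.692
Step 3: 55 μL brought to 3750 μL → factor 3750/55 = 68.182
Step 4: 6-fold → factor 6
Step 5: 275 μL brought to 2450 μL → factor 2450/275 = 8.9091
Dilution factor through tube E = 26.421 × 17.692 × 68.182 × 6 × 8.9091 = 1.7037 × 10^6
[tube E] = 1.20 g/L / 1.7037 × 10^6 = 7.044 × 10^-7 g/L = 0.704 ng/mL

0.704 ng/mL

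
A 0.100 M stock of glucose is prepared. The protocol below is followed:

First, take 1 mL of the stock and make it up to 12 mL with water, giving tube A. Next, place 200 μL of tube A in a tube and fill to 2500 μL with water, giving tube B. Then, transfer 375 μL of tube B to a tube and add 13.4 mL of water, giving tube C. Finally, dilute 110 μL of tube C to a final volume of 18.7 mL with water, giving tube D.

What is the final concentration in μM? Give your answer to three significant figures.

0.107 μM

Step 1: 1 mL brought to 12 mL → factor 12/1 = 12
Step 2: 200 μL brought to 2500 μL → factor 2500/200 = 12.5
Step 3: 375 μL + 13.4 mL = 13775 μL total → factor 13775/375 = 36.733
Step 4: 110 μL brought to 18.7 mL → factor 18700/110 = 170
Overall dilution factor = 12 × 12.5 × 36.733 × 170 = 9.367 × 10^5
Final = 0.100 M / 9.367 × 10^5 = 1.068 × 10^-7 M = 0.107 μM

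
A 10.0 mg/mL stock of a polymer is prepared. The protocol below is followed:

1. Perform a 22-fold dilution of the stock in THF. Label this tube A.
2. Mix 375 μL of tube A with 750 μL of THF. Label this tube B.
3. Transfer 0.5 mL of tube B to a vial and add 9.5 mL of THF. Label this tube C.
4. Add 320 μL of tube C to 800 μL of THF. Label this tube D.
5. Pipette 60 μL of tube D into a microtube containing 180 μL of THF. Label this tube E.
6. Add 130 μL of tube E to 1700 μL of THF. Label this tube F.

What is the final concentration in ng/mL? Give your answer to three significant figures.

Step 1: 22-fold → factor 22
Step 2: 375 μL + 750 μL = 1125 μL total → factor 1125/375 = 3
Step 3: 0.5 mL + 9.5 mL = 10 mL total → factor 10/0.5 = 20
Step 4: 320 μL + 800 μL = 1120 μL total → factor 1120/320 = 3.5
Step 5: 60 μL + 180 μL = 240 μL total → factor 240/60 = 4
Step 6: 130 μL + 1700 μL = 1830 μL total → factor 1830/130 = 14.077
Overall dilution factor = 22 × 3 × 20 × 3.5 × 4 × 14.077 = 2.6014 × 10^5
Final = 10.0 mg/mL / 2.6014 × 10^5 = 3.844 × 10^-5 mg/mL = 38.4 ng/mL

38.4 ng/mL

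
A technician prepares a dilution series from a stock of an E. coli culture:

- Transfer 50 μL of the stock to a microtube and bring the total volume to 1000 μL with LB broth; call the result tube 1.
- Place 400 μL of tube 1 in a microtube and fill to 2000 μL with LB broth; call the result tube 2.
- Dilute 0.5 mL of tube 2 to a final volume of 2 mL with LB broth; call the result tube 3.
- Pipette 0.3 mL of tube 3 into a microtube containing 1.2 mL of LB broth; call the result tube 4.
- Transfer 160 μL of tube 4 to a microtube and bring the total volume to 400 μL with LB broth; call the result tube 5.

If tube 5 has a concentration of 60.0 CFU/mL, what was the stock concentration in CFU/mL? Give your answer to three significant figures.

Step 1: 50 μL brought to 1000 μL → factor 1000/50 = 20
Step 2: 400 μL brought to 2000 μL → factor 2000/400 = 5
Step 3: 0.5 mL brought to 2 mL → factor 2/0.5 = 4
Step 4: 0.3 mL + 1.2 mL = 1.5 mL total → factor 1.5/0.3 = 5
Step 5: 160 μL brought to 400 μL → factor 400/160 = 2.5
Overall dilution factor = 20 × 5 × 4 × 5 × 2.5 = 5000
Stock = 60.0 CFU/mL × 5000 = 3.00 × 10^5 CFU/mL

3.00 × 10^5 CFU/mL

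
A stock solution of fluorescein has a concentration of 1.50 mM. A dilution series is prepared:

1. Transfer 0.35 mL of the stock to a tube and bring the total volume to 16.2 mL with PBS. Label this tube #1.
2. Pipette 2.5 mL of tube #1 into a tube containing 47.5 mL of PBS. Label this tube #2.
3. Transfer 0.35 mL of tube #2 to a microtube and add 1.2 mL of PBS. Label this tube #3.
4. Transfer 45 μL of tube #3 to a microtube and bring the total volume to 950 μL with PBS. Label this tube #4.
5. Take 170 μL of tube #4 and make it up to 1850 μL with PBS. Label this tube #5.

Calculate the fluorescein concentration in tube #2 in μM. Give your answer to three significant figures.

Step 1: 0.35 mL brought to 16.2 mL → factor 16.2/0.35 = 46.286
Step 2: 2.5 mL + 47.5 mL = 50 mL total → factor 50/2.5 = 20
Dilution factor through tube #2 = 46.286 × 20 = 925.71
[tube #2] = 1.50 mM / 925.71 = 0.001620 mM = 1.62 μM

1.62 μM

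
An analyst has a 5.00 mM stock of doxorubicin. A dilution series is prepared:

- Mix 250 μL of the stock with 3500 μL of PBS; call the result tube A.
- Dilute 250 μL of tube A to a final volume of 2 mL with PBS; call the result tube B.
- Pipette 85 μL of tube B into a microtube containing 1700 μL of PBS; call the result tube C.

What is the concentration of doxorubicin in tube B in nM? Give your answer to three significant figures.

4.17 × 10^4 nM

Step 1: 250 μL + 3500 μL = 3750 μL total → factor 3750/250 = 15
Step 2: 250 μL brought to 2 mL → factor 2000/250 = 8
Dilution factor through tube B = 15 × 8 = 120
[tube B] = 5.00 mM / 120 = 0.04167 mM = 4.17 × 10^4 nM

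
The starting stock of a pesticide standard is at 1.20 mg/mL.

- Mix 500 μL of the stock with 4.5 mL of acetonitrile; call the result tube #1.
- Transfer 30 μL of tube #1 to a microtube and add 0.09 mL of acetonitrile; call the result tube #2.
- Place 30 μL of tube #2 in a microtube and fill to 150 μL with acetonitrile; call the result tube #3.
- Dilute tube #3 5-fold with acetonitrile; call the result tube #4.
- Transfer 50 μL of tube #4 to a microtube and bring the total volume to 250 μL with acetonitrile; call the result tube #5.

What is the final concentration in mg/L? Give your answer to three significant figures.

Step 1: 500 μL + 4.5 mL = 5000 μL total → factor 5000/500 = 10
Step 2: 30 μL + 0.09 mL = 120 μL total → factor 120/30 = 4
Step 3: 30 μL brought to 150 μL → factor 150/30 = 5
Step 4: 5-fold → factor 5
Step 5: 50 μL brought to 250 μL → factor 250/50 = 5
Overall dilution factor = 10 × 4 × 5 × 5 × 5 = 5000
Final = 1.20 mg/mL / 5000 = 0.0002400 mg/mL = 0.240 mg/L

0.240 mg/L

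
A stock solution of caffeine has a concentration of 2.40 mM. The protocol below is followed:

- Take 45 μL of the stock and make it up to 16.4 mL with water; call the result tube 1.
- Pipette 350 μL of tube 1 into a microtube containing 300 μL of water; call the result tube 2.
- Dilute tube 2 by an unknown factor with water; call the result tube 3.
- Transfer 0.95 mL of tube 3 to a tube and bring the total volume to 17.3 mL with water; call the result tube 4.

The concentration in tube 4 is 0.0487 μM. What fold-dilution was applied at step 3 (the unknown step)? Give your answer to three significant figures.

Step 1: 45 μL brought to 16.4 mL → factor 16400/45 = 364.44
Step 2: 350 μL + 300 μL = 650 μL total → factor 650/350 = 1.8571
Step 3: unknown factor x
Step 4: 0.95 mL brought to 17.3 mL → factor 17.3/0.95 = 18.211
Product of known-step factors = 12325
Overall factor = 2.40 mM / (0.0487 μM) = 49281
x = 49281 / 12325 = 4.00

4.00-fold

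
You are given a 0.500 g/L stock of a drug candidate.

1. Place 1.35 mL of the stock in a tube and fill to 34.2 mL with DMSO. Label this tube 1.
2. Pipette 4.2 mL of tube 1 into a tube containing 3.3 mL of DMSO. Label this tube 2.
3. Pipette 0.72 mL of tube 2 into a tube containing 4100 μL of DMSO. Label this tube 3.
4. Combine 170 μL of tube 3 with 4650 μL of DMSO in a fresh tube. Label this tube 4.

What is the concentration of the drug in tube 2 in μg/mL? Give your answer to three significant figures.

Step 1: 1.35 mL brought to 34.2 mL → factor 34.2/1.35 = 25.333
Step 2: 4.2 mL + 3.3 mL = 7.5 mL total → factor 7.5/4.2 = 1.7857
Dilution factor through tube 2 = 25.333 × 1.7857 = 45.238
[tube 2] = 0.500 g/L / 45.238 = 0.01105 g/L = 11.1 μg/mL

11.1 μg/mL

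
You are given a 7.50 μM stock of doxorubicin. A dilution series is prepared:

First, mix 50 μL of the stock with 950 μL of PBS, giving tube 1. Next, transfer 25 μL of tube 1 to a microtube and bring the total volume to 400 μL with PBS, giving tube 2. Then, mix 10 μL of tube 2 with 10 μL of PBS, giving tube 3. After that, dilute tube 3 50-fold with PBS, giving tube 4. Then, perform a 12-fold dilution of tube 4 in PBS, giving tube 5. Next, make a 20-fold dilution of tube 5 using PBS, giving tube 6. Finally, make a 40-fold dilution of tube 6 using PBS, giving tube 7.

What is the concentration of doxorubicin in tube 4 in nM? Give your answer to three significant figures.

0.234 nM

Step 1: 50 μL + 950 μL = 1000 μL total → factor 1000/50 = 20
Step 2: 25 μL brought to 400 μL → factor 400/25 = 16
Step 3: 10 μL + 10 μL = 20 μL total → factor 20/10 = 2
Step 4: 50-fold → factor 50
Dilution factor through tube 4 = 20 × 16 × 2 × 50 = 32000
[tube 4] = 7.50 μM / 32000 = 0.0002344 μM = 0.234 nM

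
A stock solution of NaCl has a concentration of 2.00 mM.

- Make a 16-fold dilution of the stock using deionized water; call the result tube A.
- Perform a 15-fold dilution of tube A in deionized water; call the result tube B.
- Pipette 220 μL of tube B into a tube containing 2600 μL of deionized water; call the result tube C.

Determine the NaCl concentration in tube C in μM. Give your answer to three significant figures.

Step 1: 16-fold → factor 16
Step 2: 15-fold → factor 15
Step 3: 220 μL + 2600 μL = 2820 μL total → factor 2820/220 = 12.818
Overall dilution factor = 16 × 15 × 12.818 = 3076.4
Final = 2.00 mM / 3076.4 = 0.0006501 mM = 0.650 μM

0.650 μM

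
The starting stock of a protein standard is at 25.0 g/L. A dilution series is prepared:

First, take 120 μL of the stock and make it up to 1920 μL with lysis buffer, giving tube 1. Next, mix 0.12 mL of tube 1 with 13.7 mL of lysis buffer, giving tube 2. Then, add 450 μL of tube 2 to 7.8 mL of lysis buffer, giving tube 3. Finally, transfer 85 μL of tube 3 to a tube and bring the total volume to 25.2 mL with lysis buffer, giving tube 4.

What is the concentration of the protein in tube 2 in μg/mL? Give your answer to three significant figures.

Step 1: 120 μL brought to 1920 μL → factor 1920/120 = 16
Step 2: 0.12 mL + 13.7 mL = 13.82 mL total → factor 13.82/0.12 = 115.17
Dilution factor through tube 2 = 16 × 115.17 = 1842.7
[tube 2] = 25.0 g/L / 1842.7 = 0.01357 g/L = 13.6 μg/mL

13.6 μg/mL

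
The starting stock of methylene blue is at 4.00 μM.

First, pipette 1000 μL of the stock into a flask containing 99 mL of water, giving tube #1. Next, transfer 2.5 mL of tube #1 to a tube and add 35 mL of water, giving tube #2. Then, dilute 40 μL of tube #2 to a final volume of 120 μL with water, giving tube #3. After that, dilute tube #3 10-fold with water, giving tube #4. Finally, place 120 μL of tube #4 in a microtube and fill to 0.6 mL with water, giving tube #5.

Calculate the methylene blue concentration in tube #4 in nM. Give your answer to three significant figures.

0.0889 nM

Step 1: 1000 μL + 99 mL = 1 × 10^5 μL total → factor 1 × 10^5/1000 = 100
Step 2: 2.5 mL + 35 mL = 37.5 mL total → factor 37.5/2.5 = 15
Step 3: 40 μL brought to 120 μL → factor 120/40 = 3
Step 4: 10-fold → factor 10
Dilution factor through tube #4 = 100 × 15 × 3 × 10 = 45000
[tube #4] = 4.00 μM / 45000 = 8.889 × 10^-5 μM = 0.0889 nM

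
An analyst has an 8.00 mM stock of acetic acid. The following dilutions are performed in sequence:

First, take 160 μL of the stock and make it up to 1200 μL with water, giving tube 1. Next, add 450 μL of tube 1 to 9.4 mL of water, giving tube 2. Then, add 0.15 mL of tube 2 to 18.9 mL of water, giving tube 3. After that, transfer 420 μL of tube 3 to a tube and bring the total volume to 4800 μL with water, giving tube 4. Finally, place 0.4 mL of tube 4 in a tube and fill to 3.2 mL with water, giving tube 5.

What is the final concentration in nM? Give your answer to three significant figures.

4.20 nM

Step 1: 160 μL brought to 1200 μL → factor 1200/160 = 7.5
Step 2: 450 μL + 9.4 mL = 9850 μL total → factor 9850/450 = 21.889
Step 3: 0.15 mL + 18.9 mL = 19.05 mL total → factor 19.05/0.15 = 127
Step 4: 420 μL brought to 4800 μL → factor 4800/420 = 11.429
Step 5: 0.4 mL brought to 3.2 mL → factor 3.2/0.4 = 8
Overall dilution factor = 7.5 × 21.889 × 127 × 11.429 × 8 = 1.9062 × 10^6
Final = 8.00 mM / 1.9062 × 10^6 = 4.197 × 10^-6 mM = 4.20 nM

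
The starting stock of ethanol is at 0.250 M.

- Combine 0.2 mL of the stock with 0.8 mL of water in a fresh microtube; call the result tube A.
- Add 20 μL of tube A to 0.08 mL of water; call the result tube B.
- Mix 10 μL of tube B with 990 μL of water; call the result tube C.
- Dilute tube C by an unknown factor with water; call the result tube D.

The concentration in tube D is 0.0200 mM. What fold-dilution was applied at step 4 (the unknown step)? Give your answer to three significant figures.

Step 1: 0.2 mL + 0.8 mL = 1 mL total → factor 1/0.2 = 5
Step 2: 20 μL + 0.08 mL = 100 μL total → factor 100/20 = 5
Step 3: 10 μL + 990 μL = 1000 μL total → factor 1000/10 = 100
Step 4: unknown factor x
Product of known-step factors = 2500
Overall factor = 0.250 M / (0.0200 mM) = 12500
x = 12500 / 2500 = 5.00

5.00-fold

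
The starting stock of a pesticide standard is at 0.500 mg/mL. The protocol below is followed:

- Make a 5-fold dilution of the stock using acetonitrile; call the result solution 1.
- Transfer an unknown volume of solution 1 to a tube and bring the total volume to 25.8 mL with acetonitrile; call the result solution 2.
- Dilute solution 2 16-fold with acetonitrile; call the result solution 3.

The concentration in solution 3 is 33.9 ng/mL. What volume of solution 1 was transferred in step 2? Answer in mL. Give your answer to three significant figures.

0.140 mL

Step 1: 5-fold → factor 5
Step 2: v brought to 25.8 mL → factor = 25.8 mL/v
Step 3: 16-fold → factor 16
Product of known-step factors = 80
Overall factor = 0.500 mg/mL / (33.9 ng/mL) = 14749
Step-2 factor = 14749 / 80 = 184.37
v = 25.8 mL / 184.37 = 0.140 mL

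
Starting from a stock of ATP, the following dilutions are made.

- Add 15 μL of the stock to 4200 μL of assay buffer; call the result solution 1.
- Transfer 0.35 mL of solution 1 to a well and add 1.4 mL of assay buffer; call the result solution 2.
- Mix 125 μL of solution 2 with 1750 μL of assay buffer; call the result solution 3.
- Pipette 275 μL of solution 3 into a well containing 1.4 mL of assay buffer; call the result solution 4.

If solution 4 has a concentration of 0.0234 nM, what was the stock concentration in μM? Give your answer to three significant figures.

Step 1: 15 μL + 4200 μL = 4215 μL total → factor 4215/15 = 281
Step 2: 0.35 mL + 1.4 mL = 1.75 mL total → factor 1.75/0.35 = 5
Step 3: 125 μL + 1750 μL = 1875 μL total → factor 1875/125 = 15
Step 4: 275 μL + 1.4 mL = 1675 μL total → factor 1675/275 = 6.0909
Overall dilution factor = 281 × 5 × 15 × 6.0909 = 1.2837 × 10^5
Stock = 0.0234 nM × 1.2837 × 10^5 = 3004 nM = 3.00 μM

3.00 μM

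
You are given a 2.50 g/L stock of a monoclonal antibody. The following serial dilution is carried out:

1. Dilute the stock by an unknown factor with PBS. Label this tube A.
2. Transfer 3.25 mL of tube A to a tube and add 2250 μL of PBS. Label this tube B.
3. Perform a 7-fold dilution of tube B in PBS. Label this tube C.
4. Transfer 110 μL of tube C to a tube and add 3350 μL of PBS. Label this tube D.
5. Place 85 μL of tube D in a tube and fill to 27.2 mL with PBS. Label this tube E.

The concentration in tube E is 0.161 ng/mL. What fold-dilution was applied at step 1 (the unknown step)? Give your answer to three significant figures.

Step 1: unknown factor x
Step 2: 3.25 mL + 2250 μL = 5.5 mL total → factor 5.5/3.25 = 1.6923
Step 3: 7-fold → factor 7
Step 4: 110 μL + 3350 μL = 3460 μL total → factor 3460/110 = 31.455
Step 5: 85 μL brought to 27.2 mL → factor 27200/85 = 320
Product of known-step factors = 1.1924 × 10^5
Overall factor = 2.50 g/L / (0.161 ng/mL) = 1.5528 × 10^7
x = 1.5528 × 10^7 / 1.1924 × 10^5 = 130

130-fold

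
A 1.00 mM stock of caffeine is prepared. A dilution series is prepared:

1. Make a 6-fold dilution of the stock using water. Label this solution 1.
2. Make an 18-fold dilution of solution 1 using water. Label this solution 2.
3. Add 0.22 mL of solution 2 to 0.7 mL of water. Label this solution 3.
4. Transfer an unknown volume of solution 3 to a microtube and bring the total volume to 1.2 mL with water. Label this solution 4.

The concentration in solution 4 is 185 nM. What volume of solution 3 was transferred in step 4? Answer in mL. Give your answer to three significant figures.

0.100 mL

Step 1: 6-fold → factor 6
Step 2: 18-fold → factor 18
Step 3: 0.22 mL + 0.7 mL = 0.92 mL total → factor 0.92/0.22 = 4.1818
Step 4: v brought to 1.2 mL → factor = 1.2 mL/v
Product of known-step factors = 451.64
Overall factor = 1.00 mM / (185 nM) = 5405.4
Step-4 factor = 5405.4 / 451.64 = 11.968
v = 1.2 mL / 11.968 = 0.100 mL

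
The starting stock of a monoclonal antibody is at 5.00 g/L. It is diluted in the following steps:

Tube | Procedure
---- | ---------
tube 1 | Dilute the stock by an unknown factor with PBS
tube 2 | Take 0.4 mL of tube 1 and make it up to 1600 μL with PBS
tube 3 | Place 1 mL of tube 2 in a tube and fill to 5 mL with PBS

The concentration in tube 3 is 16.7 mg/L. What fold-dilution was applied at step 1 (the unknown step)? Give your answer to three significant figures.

15.0-fold

Step 1: unknown factor x
Step 2: 0.4 mL brought to 1600 μL → factor 1.6/0.4 = 4
Step 3: 1 mL brought to 5 mL → factor 5/1 = 5
Product of known-step factors = 20
Overall factor = 5.00 g/L / (16.7 mg/L) = 299.4
x = 299.4 / 20 = 15.0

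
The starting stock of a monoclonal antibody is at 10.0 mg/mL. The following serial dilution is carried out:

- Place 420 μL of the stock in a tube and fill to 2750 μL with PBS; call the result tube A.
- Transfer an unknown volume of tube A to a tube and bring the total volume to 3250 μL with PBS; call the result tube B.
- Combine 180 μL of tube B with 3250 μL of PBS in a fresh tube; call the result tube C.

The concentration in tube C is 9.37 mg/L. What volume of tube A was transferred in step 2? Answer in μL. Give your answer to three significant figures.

Step 1: 420 μL brought to 2750 μL → factor 2750/420 = 6.5476
Step 2: v brought to 3250 μL → factor = 3250 μL/v
Step 3: 180 μL + 3250 μL = 3430 μL total → factor 3430/180 = 19.056
Product of known-step factors = 124.77
Overall factor = 10.0 mg/mL / (9.37 mg/L) = 1067.2
Step-2 factor = 1067.2 / 124.77 = 8.5537
v = 3250 μL / 8.5537 = 380 μL

380 μL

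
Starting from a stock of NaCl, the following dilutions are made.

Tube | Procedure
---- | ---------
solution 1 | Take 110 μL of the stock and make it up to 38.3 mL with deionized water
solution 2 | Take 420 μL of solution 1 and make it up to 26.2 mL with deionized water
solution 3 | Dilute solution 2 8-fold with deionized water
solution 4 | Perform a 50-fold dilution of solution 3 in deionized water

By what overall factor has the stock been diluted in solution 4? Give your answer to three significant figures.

Step 1: 110 μL brought to 38.3 mL → factor 38300/110 = 348.18
Step 2: 420 μL brought to 26.2 mL → factor 26200/420 = 62.381
Step 3: 8-fold → factor 8
Step 4: 50-fold → factor 50
Overall dilution factor = 348.18 × 62.381 × 8 × 50 = 8.688 × 10^6

8.69 × 10^6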